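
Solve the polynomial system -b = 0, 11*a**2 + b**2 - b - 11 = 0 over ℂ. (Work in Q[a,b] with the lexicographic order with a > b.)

Compute a lex Gröbner basis by Buchberger's algorithm.
f_1 = -b, LT = b.
f_2 = 11*a**2 + b**2 - b - 11, LT = a**2.

The S-polynomials (S(f_1,f_2)) all reduce to 0 modulo the current basis, so we have a Gröbner basis.
Inter-reduce: drop elements whose leading term is divisible by another's, tail-reduce, and make monic.
Reduced Gröbner basis: {a**2 - 1, b}.

Elimination: the polynomial b lies in the elimination ideal for b, so b ∈ {0}. For each such b, the remaining basis elements (now univariate) give the rest of the solution.
  b = 0: the earlier basis element becomes a**2 - 1 = 0, giving a = -1, 1 — points (-1, 0), (1, 0).

{(-1, 0), (1, 0)}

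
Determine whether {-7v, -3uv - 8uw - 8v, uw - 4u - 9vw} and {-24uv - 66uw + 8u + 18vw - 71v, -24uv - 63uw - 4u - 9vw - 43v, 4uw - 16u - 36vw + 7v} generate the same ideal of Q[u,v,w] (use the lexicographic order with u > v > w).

For a fixed monomial order, each ideal has a unique reduced Gröbner basis; comparing bases decides equality.
Buchberger on the first generating set:
f_1 = -7v, LT = v.
f_2 = -3uv - 8uw - 8v, LT = uv.
f_3 = uw - 4u - 9vw, LT = uw.

S(f_1,f_2): lcm = uv. S = -\tfrac{8}{3}uw - \tfrac{8}{3}v.
  reduce S modulo (f_1, f_2, f_3):
  remainder -\tfrac{32}{3}u ≠ 0; add g_4 = -\tfrac{32}{3}u to the basis.

The other S-polynomials (S(f_1,f_3), S(f_2,f_3), S(f_1,g_4), S(f_2,g_4), S(f_3,g_4)) all reduce to 0 modulo the current basis, so we have a Gröbner basis.
Inter-reduce: drop elements whose leading term is divisible by another's, tail-reduce, and make monic.
Reduced Gröbner basis: {u, v}.

Buchberger on the second generating set:
h_1 = -24uv - 66uw + 8u + 18vw - 71v, LT = uv.
h_2 = -24uv - 63uw - 4u - 9vw - 43v, LT = uv.
h_3 = 4uw - 16u - 36vw + 7v, LT = uw.

S(h_1,h_2): lcm = uv. S = \tfrac{1}{8}uw - \tfrac{1}{2}u - \tfrac{9}{8}vw + \tfrac{7}{6}v.
  reduce S modulo (h_1, h_2, h_3):
  remainder \tfrac{91}{96}v ≠ 0; add k_4 = \tfrac{91}{96}v to the basis.

S(h_1,k_4): lcm = uv. S = \tfrac{11}{4}uw - \tfrac{1}{3}u - \tfrac{3}{4}vw + \tfrac{71}{24}v.
  reduce S modulo (h_1, h_2, h_3, k_4):
  remainder \tfrac{32}{3}u ≠ 0; add k_5 = \tfrac{32}{3}u to the basis.

The other S-polynomials (S(h_1,h_3), S(h_2,h_3), S(h_2,k_4), S(h_3,k_4), S(h_1,k_5), S(h_2,k_5), S(h_3,k_5), S(k_4,k_5)) all reduce to 0 modulo the current basis, so we have a Gröbner basis.
Inter-reduce: drop elements whose leading term is divisible by another's, tail-reduce, and make monic.
Reduced Gröbner basis: {u, v}.

Same reduced basis, so the two generating sets span the same ideal.

Yes, the ideals are equal.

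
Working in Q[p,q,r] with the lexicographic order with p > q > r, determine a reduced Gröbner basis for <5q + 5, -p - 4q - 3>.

G = {p - 1, q + 1}

The reduced Gröbner basis is the canonical form of the ideal for this ordering.

f_1 = 5q + 5, LT = q.
f_2 = -p - 4q - 3, LT = p.

The S-polynomials (S(f_1,f_2)) all reduce to 0 modulo the current basis, so we have a Gröbner basis.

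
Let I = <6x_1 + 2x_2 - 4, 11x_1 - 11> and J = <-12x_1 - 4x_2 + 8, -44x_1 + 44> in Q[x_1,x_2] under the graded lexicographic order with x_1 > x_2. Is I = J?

Yes, the ideals are equal.

Equality of ideals is decidable: compute both reduced Gröbner bases (unique for the ordering) and check whether they agree.
Buchberger on the first generating set:
f_1 = 6x_1 + 2x_2 - 4, LT = x_1.
f_2 = 11x_1 - 11, LT = x_1.

S(f_1,f_2): lcm = x_1. S = 1/3x_2 + 1/3.
  reduce S modulo (f_1, f_2):
  remainder 1/3x_2 + 1/3 ≠ 0; add g_3 = 1/3x_2 + 1/3 to the basis.

The other S-polynomials (S(f_1,g_3), S(f_2,g_3)) all reduce to 0 modulo the current basis, so we have a Gröbner basis.
Inter-reduce: drop elements whose leading term is divisible by another's, tail-reduce, and make monic.
Reduced Gröbner basis: {x_1 - 1, x_2 + 1}.

Buchberger on the second generating set:
h_1 = -12x_1 - 4x_2 + 8, LT = x_1.
h_2 = -44x_1 + 44, LT = x_1.

S(h_1,h_2): lcm = x_1. S = 1/3x_2 + 1/3.
  reduce S modulo (h_1, h_2):
  remainder 1/3x_2 + 1/3 ≠ 0; add k_3 = 1/3x_2 + 1/3 to the basis.

The other S-polynomials (S(h_1,k_3), S(h_2,k_3)) all reduce to 0 modulo the current basis, so we have a Gröbner basis.
Inter-reduce: drop elements whose leading term is divisible by another's, tail-reduce, and make monic.
Reduced Gröbner basis: {x_1 - 1, x_2 + 1}.

Same reduced basis, so the two generating sets span the same ideal.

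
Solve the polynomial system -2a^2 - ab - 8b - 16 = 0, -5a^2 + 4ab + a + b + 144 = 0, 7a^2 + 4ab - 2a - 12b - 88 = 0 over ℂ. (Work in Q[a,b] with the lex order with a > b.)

{(4, -4)}

Compute a lex Gröbner basis by Buchberger's algorithm.
f_1 = -2a^2 - ab - 8b - 16, LT = a^2.
f_2 = -5a^2 + 4ab + a + b + 144, LT = a^2.
f_3 = 7a^2 + 4ab - 2a - 12b - 88, LT = a^2.

S(f_1,f_2): lcm = a^2. S = 13/10ab + 1/5a + 21/5b + 184/5.
  reduce S modulo (f_1, f_2, f_3):
  remainder 13/10ab + 1/5a + 21/5b + 184/5 ≠ 0; add h_4 = 13/10ab + 1/5a + 21/5b + 184/5 to the basis.

S(f_1,f_3): lcm = a^2. S = -1/14ab + 2/7a + 40/7b + 144/7.
  reduce S modulo (f_1, f_2, f_3, h_4):
  remainder 27/91a + 541/91b + 2056/91 ≠ 0; add h_5 = 27/91a + 541/91b + 2056/91 to the basis.

S(f_1,h_4): lcm = a^2b. S = -2/13a^2 + 1/2ab^2 - 42/13ab - 368/13a + 4b^2 + 8b.
  reduce S modulo (f_1, f_2, f_3, h_4, h_5):
  remainder 31/13b^2 + 197312/351b + 775856/351 ≠ 0; add h_6 = 31/13b^2 + 197312/351b + 775856/351 to the basis.

S(f_3,h_4): lcm = a^2b. S = -2/13a^2 + 4/7ab^2 - 320/91ab - 368/13a - 12/7b^2 - 88/7b.
  reduce S modulo (f_1, f_2, f_3, h_4, h_5, h_6):
  remainder 105028268/76167b + 420113072/76167 ≠ 0; add h_7 = 105028268/76167b + 420113072/76167 to the basis.

The other S-polynomials (S(f_2,f_3), S(f_2,h_4), S(f_1,h_5), S(f_2,h_5), S(f_3,h_5), S(h_4,h_5), S(f_1,h_6), S(f_2,h_6), S(f_3,h_6), S(h_4,h_6), S(h_5,h_6), S(f_1,h_7), S(f_2,h_7), S(f_3,h_7), S(h_4,h_7), S(h_5,h_7), S(h_6,h_7)) all reduce to 0 modulo the current basis, so we have a Gröbner basis.
Inter-reduce: drop elements whose leading term is divisible by another's, tail-reduce, and make monic.
Reduced Gröbner basis: {a - 4, b + 4}.

From the last basis element, b + 4 = 0, so b takes values in {-4}. Each choice, substituted upward through the basis, yields the corresponding point(s) of the solution set.
  b = -4: the earlier basis element becomes a - 4 = 0, giving a = 4 — point (4, -4).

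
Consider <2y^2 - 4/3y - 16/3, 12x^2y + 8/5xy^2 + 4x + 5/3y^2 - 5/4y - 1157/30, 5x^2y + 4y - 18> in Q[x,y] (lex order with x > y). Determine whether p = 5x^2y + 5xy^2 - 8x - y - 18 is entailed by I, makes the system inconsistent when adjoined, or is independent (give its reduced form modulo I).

Adjoining 5x^2y + 5xy^2 - 8x - y - 18 makes the ideal the whole ring: the system is inconsistent.

First compute the reduced Gröbner basis of I by Buchberger's algorithm.
f_1 = 2y^2 - 4/3y - 16/3, LT = y^2.
f_2 = 12x^2y + 8/5xy^2 + 4x + 5/3y^2 - 5/4y - 1157/30, LT = x^2y.
f_3 = 5x^2y + 4y - 18, LT = x^2y.

S(f_1,f_2): lcm = x^2y^2. S = -2/3x^2y - 8/3x^2 - 2/15xy^3 - 1/3xy - 5/36y^3 + 5/48y^2 + 1157/360y.
  reduce S modulo (f_1, f_2, f_3):
  remainder -8/3x^2 - 31/45xy + 2/9x + 3071/1080y - 1007/540 ≠ 0; add h_4 = -8/3x^2 - 31/45xy + 2/9x + 3071/1080y - 1007/540 to the basis.

S(f_1,f_3): lcm = x^2y^2. S = -2/3x^2y - 8/3x^2 - 4/5y^2 + 18/5y.
  reduce S modulo (f_1, f_2, f_3, h_4):
  remainder 101/135xy + 32/135x + 349/1620y - 1753/810 ≠ 0; add h_5 = 101/135xy + 32/135x + 349/1620y - 1753/810 to the basis.

S(f_2,f_3): lcm = x^2y. S = 2/15xy^2 + 1/3x + 5/36y^2 - 217/240y + 139/360.
  reduce S modulo (f_1, f_2, f_3, h_4, h_5):
  remainder 1001/1515x - 20293/24240y + 819/808 ≠ 0; add h_6 = 1001/1515x - 20293/24240y + 819/808 to the basis.

S(f_2,h_5): lcm = x^2y. S = -32/101x^2 + 2/15xy^2 - 349/1212xy + 1955/606x + 5/36y^2 - 5/48y - 1157/360.
  reduce S modulo (f_1, f_2, f_3, h_4, h_5, h_6):
  remainder 6776959/1599840y - 6776959/799920 ≠ 0; add h_7 = 6776959/1599840y - 6776959/799920 to the basis.

The other S-polynomials (S(f_1,h_4), S(f_2,h_4), S(f_3,h_4), S(f_1,h_5), S(f_3,h_5), S(h_4,h_5), S(f_1,h_6), S(f_2,h_6), S(f_3,h_6), S(h_4,h_6), S(h_5,h_6), S(f_1,h_7), S(f_2,h_7), S(f_3,h_7), S(h_4,h_7), S(h_5,h_7), S(h_6,h_7)) all reduce to 0 modulo the current basis, so we have a Gröbner basis.
Inter-reduce: drop elements whose leading term is divisible by another's, tail-reduce, and make monic.
Reduced Gröbner basis: {x - 1, y - 2}.
Label its elements g_1 = x - 1, g_2 = y - 2.

Reduce p = 5x^2y + 5xy^2 - 8x - y - 18 modulo G:
  leading term x^2y: subtract (5xy)·g_1 from 5x^2y + 5xy^2 - 8x - y - 18 → 5xy^2 + 5xy - 8x - y - 18
  leading term xy^2: subtract (5y^2)·g_1 from 5xy^2 + 5xy - 8x - y - 18 → 5xy - 8x + 5y^2 - y - 18
  leading term xy: subtract (5y)·g_1 from 5xy - 8x + 5y^2 - y - 18 → -8x + 5y^2 + 4y - 18
  leading term x: subtract (-8)·g_1 from -8x + 5y^2 + 4y - 18 → 5y^2 + 4y - 26
  leading term y^2: subtract (5y)·g_2 from 5y^2 + 4y - 26 → 14y - 26
  leading term y: subtract (14)·g_2 from 14y - 26 → 2
  leading term 1: no divisor's leading term divides it; move 2 to the remainder.
  normal form = 2.
The normal form is nonzero, so p ∉ I. Since p minus its normal form lies in I, I + (p) = I + (r) where r = 2; decide whether this ideal is the whole ring.
Here r = 2 is a nonzero constant, hence a unit: 1 ∈ I + (p), the Gröbner basis of I + (p) is {1}, and the enlarged system has no common solution — adjoining p is inconsistent.

Ideal membership is decidable via reduction modulo a Gröbner basis.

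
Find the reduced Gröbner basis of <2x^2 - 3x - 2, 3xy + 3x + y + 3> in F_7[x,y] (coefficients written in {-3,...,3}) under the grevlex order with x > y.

f_1 = 2x^2 - 3x - 2, LT = x^2.
f_2 = 3xy + 3x + y + 3, LT = xy.

S(f_1,f_2): lcm = x^2y. S = -x^2 - 3xy - x - y.
  leading term x^2: subtract (3)·f_1 from -x^2 - 3xy - x - y → -3xy + x - y - 1
  leading term xy: subtract (-1)·f_2 from -3xy + x - y - 1 → -3x + 2
  leading term x: no divisor's leading term divides it; move -3x to the remainder.
  leading term 1: no divisor's leading term divides it; move 2 to the remainder.
  remainder -3x + 2 ≠ 0; add g_3 = -3x + 2 to the basis.

S(f_2,g_3): lcm = xy. S = x + y + 1.
  leading term x: subtract (2)·g_3 from x + y + 1 → y - 3
  leading term y: no divisor's leading term divides it; move y to the remainder.
  leading term 1: no divisor's leading term divides it; move -3 to the remainder.
  remainder y - 3 ≠ 0; add g_4 = y - 3 to the basis.

The other S-polynomials (S(f_1,g_3), S(f_1,g_4), S(f_2,g_4), S(g_3,g_4)) all reduce to 0 modulo the current basis, so we have a Gröbner basis.
Inter-reduce: drop elements whose leading term is divisible by another's, tail-reduce, and make monic.

G = {x - 3, y - 3}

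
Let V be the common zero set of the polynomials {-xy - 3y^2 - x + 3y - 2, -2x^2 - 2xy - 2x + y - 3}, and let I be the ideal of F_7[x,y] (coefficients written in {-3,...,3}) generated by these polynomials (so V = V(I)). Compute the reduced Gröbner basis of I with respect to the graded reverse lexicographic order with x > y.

G = {y^3 + 3y^2 + x + 2y + 2, x^2 - 3y^2 - y + 3, xy + 3y^2 + x - 3y + 2}

f_1 = -xy - 3y^2 - x + 3y - 2, LT = xy.
f_2 = -2x^2 - 2xy - 2x + y - 3, LT = x^2.

S(f_1,f_2): lcm = x^2y. S = 2xy^2 + x^2 + 3xy - 3y^2 + 2x + 2y.
  leading term xy^2: subtract (-2y)·f_1 from 2xy^2 + x^2 + 3xy - 3y^2 + 2x + 2y → y^3 + x^2 + xy + 3y^2 + 2x - 2y
  leading term y^3: no divisor's leading term divides it; move y^3 to the remainder.
  leading term x^2: subtract (3)·f_2 from x^2 + xy + 3y^2 + 2x - 2y → 3y^2 + x + 2y + 2
  leading term y^2: no divisor's leading term divides it; move 3y^2 to the remainder.
  leading term x: no divisor's leading term divides it; move x to the remainder.
  leading term y: no divisor's leading term divides it; move 2y to the remainder.
  leading term 1: no divisor's leading term divides it; move 2 to the remainder.
  remainder y^3 + 3y^2 + x + 2y + 2 ≠ 0; add g_3 = y^3 + 3y^2 + x + 2y + 2 to the basis.

S(f_1,g_3): lcm = xy^3. S = 3y^4 - 2xy^2 - 3y^3 - x^2 - 2xy + 2y^2 - 2x.
  leading term y^4: subtract (3y)·g_3 from 3y^4 - 2xy^2 - 3y^3 - x^2 - 2xy + 2y^2 - 2x → -2xy^2 + 2y^3 - x^2 + 2xy + 3y^2 - 2x + y
  leading term xy^2: subtract (2y)·f_1 from -2xy^2 + 2y^3 - x^2 + 2xy + 3y^2 - 2x + y → y^3 - x^2 - 3xy - 3y^2 - 2x - 2y
  leading term y^3: subtract (1)·g_3 from y^3 - x^2 - 3xy - 3y^2 - 2x - 2y → -x^2 - 3xy + y^2 - 3x + 3y - 2
  leading term x^2: subtract (-3)·f_2 from -x^2 - 3xy + y^2 - 3x + 3y - 2 → -2xy + y^2 - 2x - y + 3
  leading term xy: subtract (2)·f_1 from -2xy + y^2 - 2x - y + 3 → 0
  remainder 0.

S(f_2,g_3): leading monomials are coprime, so the S-polynomial reduces to 0 (Buchberger's first criterion).
Every S-polynomial of the final basis reduces to 0, so we have a Gröbner basis.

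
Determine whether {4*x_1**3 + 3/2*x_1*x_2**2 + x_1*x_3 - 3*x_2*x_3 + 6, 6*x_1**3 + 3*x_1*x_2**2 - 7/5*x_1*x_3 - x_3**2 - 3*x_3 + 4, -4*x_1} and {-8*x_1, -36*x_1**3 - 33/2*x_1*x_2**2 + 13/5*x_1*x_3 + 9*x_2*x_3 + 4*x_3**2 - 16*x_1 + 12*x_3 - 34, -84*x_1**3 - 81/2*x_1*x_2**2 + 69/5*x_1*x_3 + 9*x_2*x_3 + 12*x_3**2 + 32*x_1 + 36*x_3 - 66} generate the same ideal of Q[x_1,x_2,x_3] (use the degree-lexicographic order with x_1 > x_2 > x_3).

Since reduced Gröbner bases are canonical representatives of ideals under a given ordering, it suffices to compute and compare them.
Buchberger on the first generating set:
f_1 = 4*x_1**3 + 3/2*x_1*x_2**2 + x_1*x_3 - 3*x_2*x_3 + 6, LT = x_1**3.
f_2 = 6*x_1**3 + 3*x_1*x_2**2 - 7/5*x_1*x_3 - x_3**2 - 3*x_3 + 4, LT = x_1**3.
f_3 = -4*x_1, LT = x_1.

S(f_1,f_2): lcm = x_1**3. S = -1/8*x_1*x_2**2 + 29/60*x_1*x_3 - 3/4*x_2*x_3 + 1/6*x_3**2 + 1/2*x_3 + 5/6.
  reduce S modulo (f_1, f_2, f_3):
  remainder -3/4*x_2*x_3 + 1/6*x_3**2 + 1/2*x_3 + 5/6 ≠ 0; add g_4 = -3/4*x_2*x_3 + 1/6*x_3**2 + 1/2*x_3 + 5/6 to the basis.

S(f_1,f_3): lcm = x_1**3. S = 3/8*x_1*x_2**2 + 1/4*x_1*x_3 - 3/4*x_2*x_3 + 3/2.
  reduce S modulo (f_1, f_2, f_3, g_4):
  remainder -1/6*x_3**2 - 1/2*x_3 + 2/3 ≠ 0; add g_5 = -1/6*x_3**2 - 1/2*x_3 + 2/3 to the basis.

S(g_4,g_5): lcm = x_2*x_3**2. S = -2/9*x_3**3 - 3*x_2*x_3 - 2/3*x_3**2 + 4*x_2 - 10/9*x_3.
  reduce S modulo (f_1, f_2, f_3, g_4, g_5):
  remainder 4*x_2 - 2*x_3 - 6 ≠ 0; add g_6 = 4*x_2 - 2*x_3 - 6 to the basis.

The other S-polynomials (S(f_2,f_3), S(f_1,g_4), S(f_2,g_4), S(f_3,g_4), S(f_1,g_5), S(f_2,g_5), S(f_3,g_5), S(f_1,g_6), S(f_2,g_6), S(f_3,g_6), S(g_4,g_6), S(g_5,g_6)) all reduce to 0 modulo the current basis, so we have a Gröbner basis.
Inter-reduce: drop elements whose leading term is divisible by another's, tail-reduce, and make monic.
Reduced Gröbner basis: {x_3**2 + 3*x_3 - 4, x_1, x_2 - 1/2*x_3 - 3/2}.

Buchberger on the second generating set:
h_1 = -8*x_1, LT = x_1.
h_2 = -36*x_1**3 - 33/2*x_1*x_2**2 + 13/5*x_1*x_3 + 9*x_2*x_3 + 4*x_3**2 - 16*x_1 + 12*x_3 - 34, LT = x_1**3.
h_3 = -84*x_1**3 - 81/2*x_1*x_2**2 + 69/5*x_1*x_3 + 9*x_2*x_3 + 12*x_3**2 + 32*x_1 + 36*x_3 - 66, LT = x_1**3.

S(h_1,h_2): lcm = x_1**3. S = -11/24*x_1*x_2**2 + 13/180*x_1*x_3 + 1/4*x_2*x_3 + 1/9*x_3**2 - 4/9*x_1 + 1/3*x_3 - 17/18.
  reduce S modulo (h_1, h_2, h_3):
  remainder 1/4*x_2*x_3 + 1/9*x_3**2 + 1/3*x_3 - 17/18 ≠ 0; add k_4 = 1/4*x_2*x_3 + 1/9*x_3**2 + 1/3*x_3 - 17/18 to the basis.

S(h_1,h_3): lcm = x_1**3. S = -27/56*x_1*x_2**2 + 23/140*x_1*x_3 + 3/28*x_2*x_3 + 1/7*x_3**2 + 8/21*x_1 + 3/7*x_3 - 11/14.
  reduce S modulo (h_1, h_2, h_3, k_4):
  remainder 2/21*x_3**2 + 2/7*x_3 - 8/21 ≠ 0; add k_5 = 2/21*x_3**2 + 2/7*x_3 - 8/21 to the basis.

S(k_4,k_5): lcm = x_2*x_3**2. S = 4/9*x_3**3 - 3*x_2*x_3 + 4/3*x_3**2 + 4*x_2 - 34/9*x_3.
  reduce S modulo (h_1, h_2, h_3, k_4, k_5):
  remainder 4*x_2 - 2*x_3 - 6 ≠ 0; add k_6 = 4*x_2 - 2*x_3 - 6 to the basis.

The other S-polynomials (S(h_2,h_3), S(h_1,k_4), S(h_2,k_4), S(h_3,k_4), S(h_1,k_5), S(h_2,k_5), S(h_3,k_5), S(h_1,k_6), S(h_2,k_6), S(h_3,k_6), S(k_4,k_6), S(k_5,k_6)) all reduce to 0 modulo the current basis, so we have a Gröbner basis.
Inter-reduce: drop elements whose leading term is divisible by another's, tail-reduce, and make monic.
Reduced Gröbner basis: {x_3**2 + 3*x_3 - 4, x_1, x_2 - 1/2*x_3 - 3/2}.

Same reduced basis, so the two generating sets span the same ideal.

Yes, the ideals are equal.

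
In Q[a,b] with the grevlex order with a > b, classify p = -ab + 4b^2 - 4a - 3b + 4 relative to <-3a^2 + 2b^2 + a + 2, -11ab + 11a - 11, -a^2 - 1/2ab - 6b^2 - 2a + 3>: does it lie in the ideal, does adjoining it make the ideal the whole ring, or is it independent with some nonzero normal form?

-ab + 4b^2 - 4a - 3b + 4 lies in I (it reduces to 0).

First compute the reduced Gröbner basis of I by Buchberger's algorithm.
f_1 = -3a^2 + 2b^2 + a + 2, LT = a^2.
f_2 = -11ab + 11a - 11, LT = ab.
f_3 = -a^2 - 1/2ab - 6b^2 - 2a + 3, LT = a^2.

S(f_1,f_2): lcm = a^2b. S = -2/3b^3 + a^2 - 1/3ab - a - 2/3b.
  leading term b^3: no divisor's leading term divides it; move -2/3b^3 to the remainder.
  leading term a^2: subtract (-1/3)·f_1 from a^2 - 1/3ab - a - 2/3b → -1/3ab + 2/3b^2 - 2/3a - 2/3b + 2/3
  leading term ab: subtract (1/33)·f_2 from -1/3ab + 2/3b^2 - 2/3a - 2/3b + 2/3 → 2/3b^2 - a - 2/3b + 1
  leading term b^2: no divisor's leading term divides it; move 2/3b^2 to the remainder.
  leading term a: no divisor's leading term divides it; move -a to the remainder.
  leading term b: no divisor's leading term divides it; move -2/3b to the remainder.
  leading term 1: no divisor's leading term divides it; move 1 to the remainder.
  remainder -2/3b^3 + 2/3b^2 - a - 2/3b + 1 ≠ 0; add h_4 = -2/3b^3 + 2/3b^2 - a - 2/3b + 1 to the basis.

S(f_1,f_3): lcm = a^2. S = -1/2ab - 20/3b^2 - 7/3a + 7/3.
  leading term ab: subtract (1/22)·f_2 from -1/2ab - 20/3b^2 - 7/3a + 7/3 → -20/3b^2 - 17/6a + 17/6
  leading term b^2: no divisor's leading term divides it; move -20/3b^2 to the remainder.
  leading term a: no divisor's leading term divides it; move -17/6a to the remainder.
  leading term 1: no divisor's leading term divides it; move 17/6 to the remainder.
  remainder -20/3b^2 - 17/6a + 17/6 ≠ 0; add h_5 = -20/3b^2 - 17/6a + 17/6 to the basis.

S(f_2,f_3): lcm = a^2b. S = -1/2ab^2 - 6b^3 - a^2 - 2ab + a + 3b.
  leading term ab^2: subtract (1/22b)·f_2 from -1/2ab^2 - 6b^3 - a^2 - 2ab + a + 3b → -6b^3 - a^2 - 5/2ab + a + 7/2b
  leading term b^3: subtract (9)·h_4 from -6b^3 - a^2 - 5/2ab + a + 7/2b → -a^2 - 5/2ab - 6b^2 + 10a + 19/2b - 9
  leading term a^2: subtract (1/3)·f_1 from -a^2 - 5/2ab - 6b^2 + 10a + 19/2b - 9 → -5/2ab - 20/3b^2 + 29/3a + 19/2b - 29/3
  leading term ab: subtract (5/22)·f_2 from -5/2ab - 20/3b^2 + 29/3a + 19/2b - 29/3 → -20/3b^2 + 43/6a + 19/2b - 43/6
  leading term b^2: subtract (1)·h_5 from -20/3b^2 + 43/6a + 19/2b - 43/6 → 10a + 19/2b - 10
  leading term a: no divisor's leading term divides it; move 10a to the remainder.
  leading term b: no divisor's leading term divides it; move 19/2b to the remainder.
  leading term 1: no divisor's leading term divides it; move -10 to the remainder.
  remainder 10a + 19/2b - 10 ≠ 0; add h_6 = 10a + 19/2b - 10 to the basis.

S(f_1,h_4): leading monomials are coprime, so the S-polynomial reduces to 0 (Buchberger's first criterion).
S(f_2,h_4): lcm = ab^3. S = -3/2a^2 - ab + b^2 + 3/2a.
  leading term a^2: subtract (1/2)·f_1 from -3/2a^2 - ab + b^2 + 3/2a → -ab + a - 1
  leading term ab: subtract (1/11)·f_2 from -ab + a - 1 → 0
  remainder 0.

S(f_3,h_4): leading monomials are coprime, so the S-polynomial reduces to 0 (Buchberger's first criterion).
S(f_1,h_5): leading monomials are coprime, so the S-polynomial reduces to 0 (Buchberger's first criterion).
S(f_2,h_5): lcm = ab^2. S = -17/40a^2 - ab + 17/40a + b.
  leading term a^2: subtract (17/120)·f_1 from -17/40a^2 - ab + 17/40a + b → -ab - 17/60b^2 + 17/60a + b - 17/60
  leading term ab: subtract (1/11)·f_2 from -ab - 17/60b^2 + 17/60a + b - 17/60 → -17/60b^2 - 43/60a + b + 43/60
  leading term b^2: subtract (17/400)·h_5 from -17/60b^2 - 43/60a + b + 43/60 → -477/800a + b + 477/800
  leading term a: subtract (-477/8000)·h_6 from -477/800a + b + 477/800 → 25063/16000b
  leading term b: no divisor's leading term divides it; move 25063/16000b to the remainder.
  remainder 25063/16000b ≠ 0; add h_7 = 25063/16000b to the basis.

S(f_3,h_5): leading monomials are coprime, so the S-polynomial reduces to 0 (Buchberger's first criterion).
S(h_4,h_5): lcm = b^3. S = -17/40ab - b^2 + 3/2a + 57/40b - 3/2.
  leading term ab: subtract (17/440)·f_2 from -17/40ab - b^2 + 3/2a + 57/40b - 3/2 → -b^2 + 43/40a + 57/40b - 43/40
  leading term b^2: subtract (3/20)·h_5 from -b^2 + 43/40a + 57/40b - 43/40 → 3/2a + 57/40b - 3/2
  leading term a: subtract (3/20)·h_6 from 3/2a + 57/40b - 3/2 → 0
  remainder 0.

S(f_1,h_6): lcm = a^2. S = -19/20ab - 2/3b^2 + 2/3a - 2/3.
  leading term ab: subtract (19/220)·f_2 from -19/20ab - 2/3b^2 + 2/3a - 2/3 → -2/3b^2 - 17/60a + 17/60
  leading term b^2: subtract (1/10)·h_5 from -2/3b^2 - 17/60a + 17/60 → 0
  remainder 0.

S(f_2,h_6): lcm = ab. S = -19/20b^2 - a + b + 1.
  leading term b^2: subtract (57/400)·h_5 from -19/20b^2 - a + b + 1 → -477/800a + b + 477/800
  leading term a: subtract (-477/8000)·h_6 from -477/800a + b + 477/800 → 25063/16000b
  leading term b: subtract (1)·h_7 from 25063/16000b → 0
  remainder 0.

S(f_3,h_6): lcm = a^2. S = -9/20ab + 6b^2 + 3a - 3.
  leading term ab: subtract (9/220)·f_2 from -9/20ab + 6b^2 + 3a - 3 → 6b^2 + 51/20a - 51/20
  leading term b^2: subtract (-9/10)·h_5 from 6b^2 + 51/20a - 51/20 → 0
  remainder 0.

S(h_4,h_6): leading monomials are coprime, so the S-polynomial reduces to 0 (Buchberger's first criterion).
S(h_5,h_6): leading monomials are coprime, so the S-polynomial reduces to 0 (Buchberger's first criterion).
S(f_1,h_7): leading monomials are coprime, so the S-polynomial reduces to 0 (Buchberger's first criterion).
S(f_2,h_7): lcm = ab. S = -a + 1.
  leading term a: subtract (-1/10)·h_6 from -a + 1 → 19/20b
  leading term b: subtract (15200/25063)·h_7 from 19/20b → 0
  remainder 0.

S(f_3,h_7): leading monomials are coprime, so the S-polynomial reduces to 0 (Buchberger's first criterion).
S(h_4,h_7): lcm = b^3. S = -b^2 + 3/2a + b - 3/2.
  leading term b^2: subtract (3/20)·h_5 from -b^2 + 3/2a + b - 3/2 → 77/40a + b - 77/40
  leading term a: subtract (77/400)·h_6 from 77/40a + b - 77/40 → -663/800b
  leading term b: subtract (-13260/25063)·h_7 from -663/800b → 0
  remainder 0.

S(h_5,h_7): lcm = b^2. S = 17/40a - 17/40.
  leading term a: subtract (17/400)·h_6 from 17/40a - 17/40 → -323/800b
  leading term b: subtract (-6460/25063)·h_7 from -323/800b → 0
  remainder 0.

S(h_6,h_7): leading monomials are coprime, so the S-polynomial reduces to 0 (Buchberger's first criterion).
Every S-polynomial of the final basis reduces to 0, so we have a Gröbner basis.
Inter-reduce: drop elements whose leading term is divisible by another's, tail-reduce, and make monic.
Reduced Gröbner basis: {a - 1, b}.
Label its elements g_1 = a - 1, g_2 = b.

Reduce p = -ab + 4b^2 - 4a - 3b + 4 modulo G:
  leading term ab: subtract (-b)·g_1 from -ab + 4b^2 - 4a - 3b + 4 → 4b^2 - 4a - 4b + 4
  leading term b^2: subtract (4b)·g_2 from 4b^2 - 4a - 4b + 4 → -4a - 4b + 4
  leading term a: subtract (-4)·g_1 from -4a - 4b + 4 → -4b
  leading term b: subtract (-4)·g_2 from -4b → 0
  normal form = 0.
Since the normal form is 0, p ∈ I.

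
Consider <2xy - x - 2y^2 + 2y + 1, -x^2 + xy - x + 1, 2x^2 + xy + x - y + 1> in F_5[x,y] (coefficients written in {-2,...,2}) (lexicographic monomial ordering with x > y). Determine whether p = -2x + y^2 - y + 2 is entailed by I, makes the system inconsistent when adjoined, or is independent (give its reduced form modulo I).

First compute the reduced Gröbner basis of I by Buchberger's algorithm.
f_1 = 2xy - x - 2y^2 + 2y + 1, LT = xy.
f_2 = -x^2 + xy - x + 1, LT = x^2.
f_3 = 2x^2 + xy + x - y + 1, LT = x^2.

S(f_1,f_2): lcm = x^2y. S = 2x^2 - 2x + y.
  leading term x^2: subtract (-2)·f_2 from 2x^2 - 2x + y → 2xy + x + y + 2
  leading term xy: subtract (1)·f_1 from 2xy + x + y + 2 → 2x + 2y^2 - y + 1
  leading term x: no divisor's leading term divides it; move 2x to the remainder.
  leading term y^2: no divisor's leading term divides it; move 2y^2 to the remainder.
  leading term y: no divisor's leading term divides it; move -y to the remainder.
  leading term 1: no divisor's leading term divides it; move 1 to the remainder.
  remainder 2x + 2y^2 - y + 1 ≠ 0; add h_4 = 2x + 2y^2 - y + 1 to the basis.

S(f_1,f_3): lcm = x^2y. S = 2x^2 + xy^2 - 2xy - 2x - 2y^2 + 2y.
  leading term x^2: subtract (-2)·f_2 from 2x^2 + xy^2 - 2xy - 2x - 2y^2 + 2y → xy^2 + x - 2y^2 + 2y + 2
  leading term xy^2: subtract (-2y)·f_1 from xy^2 + x - 2y^2 + 2y + 2 → -2xy + x + y^3 + 2y^2 - y + 2
  leading term xy: subtract (-1)·f_1 from -2xy + x + y^3 + 2y^2 - y + 2 → y^3 + y - 2
  leading term y^3: no divisor's leading term divides it; move y^3 to the remainder.
  leading term y: no divisor's leading term divides it; move y to the remainder.
  leading term 1: no divisor's leading term divides it; move -2 to the remainder.
  remainder y^3 + y - 2 ≠ 0; add h_5 = y^3 + y - 2 to the basis.

The other S-polynomials (S(f_2,f_3), S(f_1,h_4), S(f_2,h_4), S(f_3,h_4), S(f_1,h_5), S(f_2,h_5), S(f_3,h_5), S(h_4,h_5)) all reduce to 0 modulo the current basis, so we have a Gröbner basis.
Inter-reduce: drop elements whose leading term is divisible by another's, tail-reduce, and make monic.
Reduced Gröbner basis: {x + y^2 + 2y - 2, y^3 + y - 2}.
Label its elements g_1 = x + y^2 + 2y - 2, g_2 = y^3 + y - 2.

Reduce p = -2x + y^2 - y + 2 modulo G:
  leading term x: subtract (-2)·g_1 from -2x + y^2 - y + 2 → -2y^2 - 2y - 2
  leading term y^2: no divisor's leading term divides it; move -2y^2 to the remainder.
  leading term y: no divisor's leading term divides it; move -2y to the remainder.
  leading term 1: no divisor's leading term divides it; move -2 to the remainder.
  normal form = -2y^2 - 2y - 2.
The normal form is nonzero, so p ∉ I. Since p minus its normal form lies in I, I + (p) = I + (r) where r = -2y^2 - 2y - 2; decide whether this ideal is the whole ring.
Run Buchberger on G together with r (pairs among the g_i already reduce to 0 since G is a Gröbner basis):
g_1 = x + y^2 + 2y - 2, LT = x.
g_2 = y^3 + y - 2, LT = y^3.
r = -2y^2 - 2y - 2, LT = y^2.

S(g_2,r): lcm = y^3. S = -y^2 - 2.
  leading term y^2: subtract (-2)·r from -y^2 - 2 → y - 1
  leading term y: no divisor's leading term divides it; move y to the remainder.
  leading term 1: no divisor's leading term divides it; move -1 to the remainder.
  remainder y - 1 ≠ 0; add m_4 = y - 1 to the basis.

S(g_2,m_4): lcm = y^3. S = y^2 + y - 2.
  leading term y^2: subtract (2)·r from y^2 + y - 2 → 2
  leading term 1: no divisor's leading term divides it; move 2 to the remainder.
  remainder 2 ≠ 0; add m_5 = 2 to the basis.

The other S-polynomials (S(g_1,g_2), S(g_1,r), S(g_1,m_4), S(r,m_4), S(g_1,m_5), S(g_2,m_5), S(r,m_5), S(m_4,m_5)) all reduce to 0 modulo the current basis, so we have a Gröbner basis.
Inter-reduce: drop elements whose leading term is divisible by another's, tail-reduce, and make monic.
Reduced Gröbner basis: {1}.
The reduced Gröbner basis of I + (p) is {1}: the ideal is the whole ring, so the enlarged system has no common solution — adjoining p is inconsistent.

Ideal membership is decidable via reduction modulo a Gröbner basis.

Adjoining -2x + y^2 - y + 2 makes the ideal the whole ring: the system is inconsistent.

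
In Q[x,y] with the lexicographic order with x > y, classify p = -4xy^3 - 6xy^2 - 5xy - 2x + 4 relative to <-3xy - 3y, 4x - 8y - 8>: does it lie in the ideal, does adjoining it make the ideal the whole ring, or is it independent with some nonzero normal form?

-4xy^3 - 6xy^2 - 5xy - 2x + 4 is independent of I; its normal form modulo I is y.

First compute the reduced Gröbner basis of I by Buchberger's algorithm.
f_1 = -3xy - 3y, LT = xy.
f_2 = 4x - 8y - 8, LT = x.

S(f_1,f_2): lcm = xy. S = 2y^2 + 3y.
  leading term y^2: no divisor's leading term divides it; move 2y^2 to the remainder.
  leading term y: no divisor's leading term divides it; move 3y to the remainder.
  remainder 2y^2 + 3y ≠ 0; add h_3 = 2y^2 + 3y to the basis.

The other S-polynomials (S(f_1,h_3), S(f_2,h_3)) all reduce to 0 modulo the current basis, so we have a Gröbner basis.
Inter-reduce: drop elements whose leading term is divisible by another's, tail-reduce, and make monic.
Reduced Gröbner basis: {x - 2y - 2, y^2 + 3/2y}.
Label its elements g_1 = x - 2y - 2, g_2 = y^2 + 3/2y.

Reduce p = -4xy^3 - 6xy^2 - 5xy - 2x + 4 modulo G:
  leading term xy^3: subtract (-4y^3)·g_1 from -4xy^3 - 6xy^2 - 5xy - 2x + 4 → -6xy^2 - 5xy - 2x - 8y^4 - 8y^3 + 4
  leading term xy^2: subtract (-6y^2)·g_1 from -6xy^2 - 5xy - 2x - 8y^4 - 8y^3 + 4 → -5xy - 2x - 8y^4 - 20y^3 - 12y^2 + 4
  leading term xy: subtract (-5y)·g_1 from -5xy - 2x - 8y^4 - 20y^3 - 12y^2 + 4 → -2x - 8y^4 - 20y^3 - 22y^2 - 10y + 4
  leading term x: subtract (-2)·g_1 from -2x - 8y^4 - 20y^3 - 22y^2 - 10y + 4 → -8y^4 - 20y^3 - 22y^2 - 14y
  leading term y^4: subtract (-8y^2)·g_2 from -8y^4 - 20y^3 - 22y^2 - 14y → -8y^3 - 22y^2 - 14y
  leading term y^3: subtract (-8y)·g_2 from -8y^3 - 22y^2 - 14y → -10y^2 - 14y
  leading term y^2: subtract (-10)·g_2 from -10y^2 - 14y → y
  leading term y: no divisor's leading term divides it; move y to the remainder.
  normal form = y.
The normal form is nonzero, so p ∉ I. Since p minus its normal form lies in I, I + (p) = I + (r) where r = y; decide whether this ideal is the whole ring.
Run Buchberger on G together with r (pairs among the g_i already reduce to 0 since G is a Gröbner basis):
g_1 = x - 2y - 2, LT = x.
g_2 = y^2 + 3/2y, LT = y^2.
r = y, LT = y.

The S-polynomials (S(g_1,g_2), S(g_1,r), S(g_2,r)) all reduce to 0 modulo the current basis, so we have a Gröbner basis.
Inter-reduce: drop elements whose leading term is divisible by another's, tail-reduce, and make monic.
Reduced Gröbner basis: {x - 2, y}.
The reduced Gröbner basis of I + (p) is {x - 2, y} ≠ {1}, a proper ideal, so the enlarged system stays consistent: p is independent of I, with normal form y.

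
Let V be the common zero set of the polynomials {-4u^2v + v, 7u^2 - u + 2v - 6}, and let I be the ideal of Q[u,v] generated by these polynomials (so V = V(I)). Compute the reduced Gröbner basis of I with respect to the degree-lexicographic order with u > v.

f_1 = -4u^2v + v, LT = u^2v.
f_2 = 7u^2 - u + 2v - 6, LT = u^2.

S(f_1,f_2): lcm = u^2v. S = 1/7uv - 2/7v^2 + 17/28v.
  leading term uv: no divisor's leading term divides it; move 1/7uv to the remainder.
  leading term v^2: no divisor's leading term divides it; move -2/7v^2 to the remainder.
  leading term v: no divisor's leading term divides it; move 17/28v to the remainder.
  remainder 1/7uv - 2/7v^2 + 17/28v ≠ 0; add g_3 = 1/7uv - 2/7v^2 + 17/28v to the basis.

S(f_1,g_3): lcm = u^2v. S = 2uv^2 - 17/4uv - 1/4v.
  leading term uv^2: subtract (14v)·g_3 from 2uv^2 - 17/4uv - 1/4v → 4v^3 - 17/4uv - 17/2v^2 - 1/4v
  leading term v^3: no divisor's leading term divides it; move 4v^3 to the remainder.
  leading term uv: subtract (-119/4)·g_3 from -17/4uv - 17/2v^2 - 1/4v → -17v^2 + 285/16v
  leading term v^2: no divisor's leading term divides it; move -17v^2 to the remainder.
  leading term v: no divisor's leading term divides it; move 285/16v to the remainder.
  remainder 4v^3 - 17v^2 + 285/16v ≠ 0; add g_4 = 4v^3 - 17v^2 + 285/16v to the basis.

The other S-polynomials (S(f_2,g_3), S(f_1,g_4), S(f_2,g_4), S(g_3,g_4)) all reduce to 0 modulo the current basis, so we have a Gröbner basis.
Inter-reduce: drop elements whose leading term is divisible by another's, tail-reduce, and make monic.

G = {v^3 - 17/4v^2 + 285/64v, u^2 - 1/7u + 2/7v - 6/7, uv - 2v^2 + 17/4v}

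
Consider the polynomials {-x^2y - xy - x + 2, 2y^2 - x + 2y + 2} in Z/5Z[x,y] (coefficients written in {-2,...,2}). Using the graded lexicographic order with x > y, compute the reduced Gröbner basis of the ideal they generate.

f_1 = -x^2y - xy - x + 2, LT = x^2y.
f_2 = 2y^2 - x + 2y + 2, LT = y^2.

S(f_1,f_2): lcm = x^2y^2. S = -2x^3 - x^2y + xy^2 - x^2 + xy - 2y.
  leading term x^3: no divisor's leading term divides it; move -2x^3 to the remainder.
  leading term x^2y: subtract (1)·f_1 from -x^2y + xy^2 - x^2 + xy - 2y → xy^2 - x^2 + 2xy + x - 2y - 2
  leading term xy^2: subtract (-2x)·f_2 from xy^2 - x^2 + 2xy + x - 2y - 2 → 2x^2 + xy - 2y - 2
  leading term x^2: no divisor's leading term divides it; move 2x^2 to the remainder.
  leading term xy: no divisor's leading term divides it; move xy to the remainder.
  leading term y: no divisor's leading term divides it; move -2y to the remainder.
  leading term 1: no divisor's leading term divides it; move -2 to the remainder.
  remainder -2x^3 + 2x^2 + xy - 2y - 2 ≠ 0; add g_3 = -2x^3 + 2x^2 + xy - 2y - 2 to the basis.

The other S-polynomials (S(f_1,g_3), S(f_2,g_3)) all reduce to 0 modulo the current basis, so we have a Gröbner basis.

G = {x^3 - x^2 + 2xy + y + 1, x^2y + xy + x - 2, y^2 + 2x + y + 1}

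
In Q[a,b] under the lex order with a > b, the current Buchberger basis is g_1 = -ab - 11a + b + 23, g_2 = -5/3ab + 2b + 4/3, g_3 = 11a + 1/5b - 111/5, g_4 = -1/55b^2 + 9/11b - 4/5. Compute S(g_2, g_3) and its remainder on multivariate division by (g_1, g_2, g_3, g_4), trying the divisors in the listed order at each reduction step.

S(g_2, g_3) = -1/55b^2 + 9/11b - 4/5; remainder on division = 0.

lcm(LM(g_2), LM(g_3)) = ab.
S = (lcm/LT(g_2))·g_2 − (lcm/LT(g_3))·g_3 = -1/55b^2 + 9/11b - 4/5.
Reduce S modulo (g_1, g_2, g_3, g_4) in that order:
  leading term b^2: subtract (1)·g_4 from -1/55b^2 + 9/11b - 4/5 → 0
The remainder is 0, so this S-polynomial contributes no new basis element.
An S-polynomial is built so that the two leading terms cancel; whether anything survives reduction is exactly the Gröbner-basis criterion.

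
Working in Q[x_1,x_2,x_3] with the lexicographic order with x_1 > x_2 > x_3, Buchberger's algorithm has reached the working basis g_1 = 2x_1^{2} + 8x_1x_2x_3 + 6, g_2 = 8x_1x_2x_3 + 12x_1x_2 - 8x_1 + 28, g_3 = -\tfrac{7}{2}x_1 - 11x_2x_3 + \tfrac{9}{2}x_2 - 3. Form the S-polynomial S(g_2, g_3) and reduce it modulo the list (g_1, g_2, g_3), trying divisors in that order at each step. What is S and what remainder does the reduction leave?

lcm(LM(g_2), LM(g_3)) = x_1x_2x_3.
S = (lcm/LT(g_2))·g_2 − (lcm/LT(g_3))·g_3 = \tfrac{3}{2}x_1x_2 - x_1 - \tfrac{22}{7}x_2^{2}x_3^{2} + \tfrac{9}{7}x_2^{2}x_3 - \tfrac{6}{7}x_2x_3 + \tfrac{7}{2}.
Reduce S modulo (g_1, g_2, g_3) in that order:
  leading term x_1x_2: subtract (-\tfrac{3}{7}x_2)·g_3 from \tfrac{3}{2}x_1x_2 - x_1 - \tfrac{22}{7}x_2^{2}x_3^{2} + \tfrac{9}{7}x_2^{2}x_3 - \tfrac{6}{7}x_2x_3 + \tfrac{7}{2} → -x_1 - \tfrac{22}{7}x_2^{2}x_3^{2} - \tfrac{24}{7}x_2^{2}x_3 + \tfrac{27}{14}x_2^{2} - \tfrac{6}{7}x_2x_3 - \tfrac{9}{7}x_2 + \tfrac{7}{2}
  leading term x_1: subtract (\tfrac{2}{7})·g_3 from -x_1 - \tfrac{22}{7}x_2^{2}x_3^{2} - \tfrac{24}{7}x_2^{2}x_3 + \tfrac{27}{14}x_2^{2} - \tfrac{6}{7}x_2x_3 - \tfrac{9}{7}x_2 + \tfrac{7}{2} → -\tfrac{22}{7}x_2^{2}x_3^{2} - \tfrac{24}{7}x_2^{2}x_3 + \tfrac{27}{14}x_2^{2} + \tfrac{16}{7}x_2x_3 - \tfrac{18}{7}x_2 + \tfrac{61}{14}
  leading term x_2^{2}x_3^{2}: no divisor's leading term divides it; move -\tfrac{22}{7}x_2^{2}x_3^{2} to the remainder.
  leading term x_2^{2}x_3: no divisor's leading term divides it; move -\tfrac{24}{7}x_2^{2}x_3 to the remainder.
  leading term x_2^{2}: no divisor's leading term divides it; move \tfrac{27}{14}x_2^{2} to the remainder.
  leading term x_2x_3: no divisor's leading term divides it; move \tfrac{16}{7}x_2x_3 to the remainder.
  leading term x_2: no divisor's leading term divides it; move -\tfrac{18}{7}x_2 to the remainder.
  leading term 1: no divisor's leading term divides it; move \tfrac{61}{14} to the remainder.
The remainder -\tfrac{22}{7}x_2^{2}x_3^{2} - \tfrac{24}{7}x_2^{2}x_3 + \tfrac{27}{14}x_2^{2} + \tfrac{16}{7}x_2x_3 - \tfrac{18}{7}x_2 + \tfrac{61}{14} is nonzero, so it would be added as the next basis element.
This is the inner loop of Buchberger's algorithm — each nonzero remainder becomes a new basis element.

S(g_2, g_3) = \tfrac{3}{2}x_1x_2 - x_1 - \tfrac{22}{7}x_2^{2}x_3^{2} + \tfrac{9}{7}x_2^{2}x_3 - \tfrac{6}{7}x_2x_3 + \tfrac{7}{2}; remainder on division = -\tfrac{22}{7}x_2^{2}x_3^{2} - \tfrac{24}{7}x_2^{2}x_3 + \tfrac{27}{14}x_2^{2} + \tfrac{16}{7}x_2x_3 - \tfrac{18}{7}x_2 + \tfrac{61}{14}.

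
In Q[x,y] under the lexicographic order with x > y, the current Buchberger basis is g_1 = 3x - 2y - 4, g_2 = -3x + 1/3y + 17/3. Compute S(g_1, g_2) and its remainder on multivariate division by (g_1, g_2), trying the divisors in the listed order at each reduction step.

lcm(LM(g_1), LM(g_2)) = x.
S = (lcm/LT(g_1))·g_1 − (lcm/LT(g_2))·g_2 = -5/9y + 5/9.
Reduce S modulo (g_1, g_2) in that order:
  leading term y: no divisor's leading term divides it; move -5/9y to the remainder.
  leading term 1: no divisor's leading term divides it; move 5/9 to the remainder.
The remainder -5/9y + 5/9 is nonzero, so it would be added as the next basis element.

S(g_1, g_2) = -5/9y + 5/9; remainder on division = -5/9y + 5/9.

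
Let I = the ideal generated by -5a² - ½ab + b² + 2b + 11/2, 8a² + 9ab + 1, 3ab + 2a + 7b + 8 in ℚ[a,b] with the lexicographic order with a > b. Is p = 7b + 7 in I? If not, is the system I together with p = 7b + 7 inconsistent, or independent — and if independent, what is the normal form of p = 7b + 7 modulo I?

First compute the reduced Gröbner basis of I by Buchberger's algorithm.
f_1 = -5a² - ½ab + b² + 2b + 11/2, LT = a².
f_2 = 8a² + 9ab + 1, LT = a².
f_3 = 3ab + 2a + 7b + 8, LT = ab.

S(f_1,f_2): lcm = a². S = -41/40ab - ⅕b² - ⅖b - 49/40.
  leading term ab: subtract (-41/120)·f_3 from -41/40ab - ⅕b² - ⅖b - 49/40 → 41/60a - ⅕b² + 239/120b + 181/120
  leading term a: no divisor's leading term divides it; move 41/60a to the remainder.
  leading term b²: no divisor's leading term divides it; move -⅕b² to the remainder.
  leading term b: no divisor's leading term divides it; move 239/120b to the remainder.
  leading term 1: no divisor's leading term divides it; move 181/120 to the remainder.
  remainder 41/60a - ⅕b² + 239/120b + 181/120 ≠ 0; add h_4 = 41/60a - ⅕b² + 239/120b + 181/120 to the basis.

S(f_1,f_3): lcm = a²b. S = -⅔a² + 1/10ab² - 7/3ab - 8/3a - ⅕b³ - ⅖b² - 11/10b.
  leading term a²: subtract (2/15)·f_1 from -⅔a² + 1/10ab² - 7/3ab - 8/3a - ⅕b³ - ⅖b² - 11/10b → 1/10ab² - 34/15ab - 8/3a - ⅕b³ - 8/15b² - 41/30b - 11/15
  leading term ab²: subtract (1/30b)·f_3 from 1/10ab² - 34/15ab - 8/3a - ⅕b³ - 8/15b² - 41/30b - 11/15 → -7/3ab - 8/3a - ⅕b³ - 23/30b² - 49/30b - 11/15
  leading term ab: subtract (-7/9)·f_3 from -7/3ab - 8/3a - ⅕b³ - 23/30b² - 49/30b - 11/15 → -10/9a - ⅕b³ - 23/30b² + 343/90b + 247/45
  leading term a: subtract (-200/123)·h_4 from -10/9a - ⅕b³ - 23/30b² + 343/90b + 247/45 → -⅕b³ - 1343/1230b² + 8671/1230b + 1628/205
  leading term b³: no divisor's leading term divides it; move -⅕b³ to the remainder.
  leading term b²: no divisor's leading term divides it; move -1343/1230b² to the remainder.
  leading term b: no divisor's leading term divides it; move 8671/1230b to the remainder.
  leading term 1: no divisor's leading term divides it; move 1628/205 to the remainder.
  remainder -⅕b³ - 1343/1230b² + 8671/1230b + 1628/205 ≠ 0; add h_5 = -⅕b³ - 1343/1230b² + 8671/1230b + 1628/205 to the basis.

S(f_2,f_3): lcm = a²b. S = -⅔a² + 9/8ab² - 7/3ab - 8/3a + ⅛b.
  leading term a²: subtract (2/15)·f_1 from -⅔a² + 9/8ab² - 7/3ab - 8/3a + ⅛b → 9/8ab² - 34/15ab - 8/3a - 2/15b² - 17/120b - 11/15
  leading term ab²: subtract (⅜b)·f_3 from 9/8ab² - 34/15ab - 8/3a - 2/15b² - 17/120b - 11/15 → -181/60ab - 8/3a - 331/120b² - 377/120b - 11/15
  leading term ab: subtract (-181/180)·f_3 from -181/60ab - 8/3a - 331/120b² - 377/120b - 11/15 → -59/90a - 331/120b² + 1403/360b + 329/45
  leading term a: subtract (-118/123)·h_4 from -59/90a - 331/120b² + 1403/360b + 329/45 → -2903/984b² + 1905/328b + 4309/492
  leading term b²: no divisor's leading term divides it; move -2903/984b² to the remainder.
  leading term b: no divisor's leading term divides it; move 1905/328b to the remainder.
  leading term 1: no divisor's leading term divides it; move 4309/492 to the remainder.
  remainder -2903/984b² + 1905/328b + 4309/492 ≠ 0; add h_6 = -2903/984b² + 1905/328b + 4309/492 to the basis.

S(f_1,h_4): lcm = a². S = 12/41ab² - 577/205ab - 181/82a - ⅕b² - ⅖b - 11/10.
  leading term ab²: subtract (4/41b)·f_3 from 12/41ab² - 577/205ab - 181/82a - ⅕b² - ⅖b - 11/10 → -617/205ab - 181/82a - 181/205b² - 242/205b - 11/10
  leading term ab: subtract (-617/615)·f_3 from -617/205ab - 181/82a - 181/205b² - 242/205b - 11/10 → -247/1230a - 181/205b² + 3593/615b + 8519/1230
  leading term a: subtract (-494/1681)·h_4 from -247/1230a - 181/205b² + 3593/615b + 8519/1230 → -1583/1681b² + 43219/6724b + 49551/6724
  leading term b²: subtract (37992/119023)·h_6 from -1583/1681b² + 43219/6724b + 49551/6724 → 2177497/476092b + 2177497/476092
  leading term b: no divisor's leading term divides it; move 2177497/476092b to the remainder.
  leading term 1: no divisor's leading term divides it; move 2177497/476092 to the remainder.
  remainder 2177497/476092b + 2177497/476092 ≠ 0; add h_7 = 2177497/476092b + 2177497/476092 to the basis.

The other S-polynomials (S(f_2,h_4), S(f_3,h_4), S(f_1,h_5), S(f_2,h_5), S(f_3,h_5), S(h_4,h_5), S(f_1,h_6), S(f_2,h_6), S(f_3,h_6), S(h_4,h_6), S(h_5,h_6), S(f_1,h_7), S(f_2,h_7), S(f_3,h_7), S(h_4,h_7), S(h_5,h_7), S(h_6,h_7)) all reduce to 0 modulo the current basis, so we have a Gröbner basis.
Inter-reduce: drop elements whose leading term is divisible by another's, tail-reduce, and make monic.
Reduced Gröbner basis: {a - 1, b + 1}.
Label its elements g_1 = a - 1, g_2 = b + 1.

Reduce p = 7b + 7 modulo G:
  leading term b: subtract (7)·g_2 from 7b + 7 → 0
  normal form = 0.
Since the normal form is 0, p ∈ I.

7b + 7 lies in I (it reduces to 0).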